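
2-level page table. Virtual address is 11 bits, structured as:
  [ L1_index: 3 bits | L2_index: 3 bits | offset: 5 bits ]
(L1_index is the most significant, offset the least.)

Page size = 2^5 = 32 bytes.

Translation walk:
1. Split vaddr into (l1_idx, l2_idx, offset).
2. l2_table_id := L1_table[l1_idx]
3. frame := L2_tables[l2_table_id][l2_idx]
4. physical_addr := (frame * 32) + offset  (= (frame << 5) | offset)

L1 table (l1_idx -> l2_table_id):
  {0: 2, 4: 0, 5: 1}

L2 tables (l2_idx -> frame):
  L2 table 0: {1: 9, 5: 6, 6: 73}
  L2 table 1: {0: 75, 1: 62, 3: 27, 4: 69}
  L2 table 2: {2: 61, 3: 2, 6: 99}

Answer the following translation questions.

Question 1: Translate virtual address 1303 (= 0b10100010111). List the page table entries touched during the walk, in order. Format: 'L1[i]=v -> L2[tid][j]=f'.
Answer: L1[5]=1 -> L2[1][0]=75

Derivation:
vaddr = 1303 = 0b10100010111
Split: l1_idx=5, l2_idx=0, offset=23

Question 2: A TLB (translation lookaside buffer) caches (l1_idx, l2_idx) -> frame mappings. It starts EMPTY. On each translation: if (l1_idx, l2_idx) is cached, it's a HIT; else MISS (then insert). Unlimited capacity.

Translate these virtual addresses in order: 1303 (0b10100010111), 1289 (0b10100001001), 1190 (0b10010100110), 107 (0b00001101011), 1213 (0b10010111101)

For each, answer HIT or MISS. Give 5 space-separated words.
Answer: MISS HIT MISS MISS HIT

Derivation:
vaddr=1303: (5,0) not in TLB -> MISS, insert
vaddr=1289: (5,0) in TLB -> HIT
vaddr=1190: (4,5) not in TLB -> MISS, insert
vaddr=107: (0,3) not in TLB -> MISS, insert
vaddr=1213: (4,5) in TLB -> HIT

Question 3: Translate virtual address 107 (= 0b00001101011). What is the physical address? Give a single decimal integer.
Answer: 75

Derivation:
vaddr = 107 = 0b00001101011
Split: l1_idx=0, l2_idx=3, offset=11
L1[0] = 2
L2[2][3] = 2
paddr = 2 * 32 + 11 = 75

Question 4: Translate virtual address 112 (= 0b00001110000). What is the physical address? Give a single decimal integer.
vaddr = 112 = 0b00001110000
Split: l1_idx=0, l2_idx=3, offset=16
L1[0] = 2
L2[2][3] = 2
paddr = 2 * 32 + 16 = 80

Answer: 80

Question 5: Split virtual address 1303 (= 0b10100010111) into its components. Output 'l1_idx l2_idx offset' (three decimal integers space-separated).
vaddr = 1303 = 0b10100010111
  top 3 bits -> l1_idx = 5
  next 3 bits -> l2_idx = 0
  bottom 5 bits -> offset = 23

Answer: 5 0 23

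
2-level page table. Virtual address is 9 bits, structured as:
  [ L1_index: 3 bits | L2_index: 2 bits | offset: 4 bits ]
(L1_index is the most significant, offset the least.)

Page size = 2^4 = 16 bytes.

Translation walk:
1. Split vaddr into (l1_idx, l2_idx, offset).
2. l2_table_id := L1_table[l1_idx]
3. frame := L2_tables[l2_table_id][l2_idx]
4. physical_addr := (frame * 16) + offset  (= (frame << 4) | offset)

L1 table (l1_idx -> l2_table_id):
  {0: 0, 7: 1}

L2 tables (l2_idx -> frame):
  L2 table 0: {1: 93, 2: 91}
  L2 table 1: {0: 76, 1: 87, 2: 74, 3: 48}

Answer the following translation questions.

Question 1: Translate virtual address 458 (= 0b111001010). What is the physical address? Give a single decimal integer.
Answer: 1226

Derivation:
vaddr = 458 = 0b111001010
Split: l1_idx=7, l2_idx=0, offset=10
L1[7] = 1
L2[1][0] = 76
paddr = 76 * 16 + 10 = 1226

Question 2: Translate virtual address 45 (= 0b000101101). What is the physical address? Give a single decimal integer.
Answer: 1469

Derivation:
vaddr = 45 = 0b000101101
Split: l1_idx=0, l2_idx=2, offset=13
L1[0] = 0
L2[0][2] = 91
paddr = 91 * 16 + 13 = 1469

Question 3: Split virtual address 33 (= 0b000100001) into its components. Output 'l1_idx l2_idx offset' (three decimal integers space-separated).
Answer: 0 2 1

Derivation:
vaddr = 33 = 0b000100001
  top 3 bits -> l1_idx = 0
  next 2 bits -> l2_idx = 2
  bottom 4 bits -> offset = 1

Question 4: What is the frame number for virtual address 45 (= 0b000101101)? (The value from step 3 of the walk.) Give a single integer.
vaddr = 45: l1_idx=0, l2_idx=2
L1[0] = 0; L2[0][2] = 91

Answer: 91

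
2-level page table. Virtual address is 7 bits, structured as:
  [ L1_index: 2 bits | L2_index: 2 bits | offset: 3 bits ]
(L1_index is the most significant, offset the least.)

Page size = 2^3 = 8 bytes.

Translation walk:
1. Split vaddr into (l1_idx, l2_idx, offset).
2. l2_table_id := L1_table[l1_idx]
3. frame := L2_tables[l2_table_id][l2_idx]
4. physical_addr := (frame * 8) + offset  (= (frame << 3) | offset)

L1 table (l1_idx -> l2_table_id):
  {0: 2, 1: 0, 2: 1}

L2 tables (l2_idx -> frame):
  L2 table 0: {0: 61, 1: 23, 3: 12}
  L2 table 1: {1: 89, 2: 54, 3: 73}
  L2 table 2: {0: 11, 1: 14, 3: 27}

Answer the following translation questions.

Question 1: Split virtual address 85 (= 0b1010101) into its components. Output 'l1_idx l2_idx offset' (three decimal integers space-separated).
vaddr = 85 = 0b1010101
  top 2 bits -> l1_idx = 2
  next 2 bits -> l2_idx = 2
  bottom 3 bits -> offset = 5

Answer: 2 2 5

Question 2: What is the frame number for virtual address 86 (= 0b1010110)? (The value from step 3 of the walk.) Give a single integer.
vaddr = 86: l1_idx=2, l2_idx=2
L1[2] = 1; L2[1][2] = 54

Answer: 54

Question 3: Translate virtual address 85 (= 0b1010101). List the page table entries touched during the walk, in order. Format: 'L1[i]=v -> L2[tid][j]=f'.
vaddr = 85 = 0b1010101
Split: l1_idx=2, l2_idx=2, offset=5

Answer: L1[2]=1 -> L2[1][2]=54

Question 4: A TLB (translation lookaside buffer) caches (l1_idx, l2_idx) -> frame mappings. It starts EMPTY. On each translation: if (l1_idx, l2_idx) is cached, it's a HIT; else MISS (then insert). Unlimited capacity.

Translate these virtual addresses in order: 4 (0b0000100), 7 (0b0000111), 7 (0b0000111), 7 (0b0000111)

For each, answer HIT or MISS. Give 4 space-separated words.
vaddr=4: (0,0) not in TLB -> MISS, insert
vaddr=7: (0,0) in TLB -> HIT
vaddr=7: (0,0) in TLB -> HIT
vaddr=7: (0,0) in TLB -> HIT

Answer: MISS HIT HIT HIT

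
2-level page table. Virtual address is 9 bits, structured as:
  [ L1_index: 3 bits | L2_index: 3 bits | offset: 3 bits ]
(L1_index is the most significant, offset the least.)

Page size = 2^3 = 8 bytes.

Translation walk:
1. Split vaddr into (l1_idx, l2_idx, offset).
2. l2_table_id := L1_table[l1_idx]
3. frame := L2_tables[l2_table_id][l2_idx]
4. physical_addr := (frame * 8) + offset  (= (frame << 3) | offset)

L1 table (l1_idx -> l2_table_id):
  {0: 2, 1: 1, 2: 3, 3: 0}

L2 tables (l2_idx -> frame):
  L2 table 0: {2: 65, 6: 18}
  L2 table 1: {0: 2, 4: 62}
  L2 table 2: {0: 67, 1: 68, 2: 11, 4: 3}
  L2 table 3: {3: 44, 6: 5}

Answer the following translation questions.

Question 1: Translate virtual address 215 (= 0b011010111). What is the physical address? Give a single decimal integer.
vaddr = 215 = 0b011010111
Split: l1_idx=3, l2_idx=2, offset=7
L1[3] = 0
L2[0][2] = 65
paddr = 65 * 8 + 7 = 527

Answer: 527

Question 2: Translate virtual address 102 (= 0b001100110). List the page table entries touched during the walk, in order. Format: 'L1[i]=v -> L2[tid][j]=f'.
vaddr = 102 = 0b001100110
Split: l1_idx=1, l2_idx=4, offset=6

Answer: L1[1]=1 -> L2[1][4]=62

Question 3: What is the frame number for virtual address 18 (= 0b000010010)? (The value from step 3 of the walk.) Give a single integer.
Answer: 11

Derivation:
vaddr = 18: l1_idx=0, l2_idx=2
L1[0] = 2; L2[2][2] = 11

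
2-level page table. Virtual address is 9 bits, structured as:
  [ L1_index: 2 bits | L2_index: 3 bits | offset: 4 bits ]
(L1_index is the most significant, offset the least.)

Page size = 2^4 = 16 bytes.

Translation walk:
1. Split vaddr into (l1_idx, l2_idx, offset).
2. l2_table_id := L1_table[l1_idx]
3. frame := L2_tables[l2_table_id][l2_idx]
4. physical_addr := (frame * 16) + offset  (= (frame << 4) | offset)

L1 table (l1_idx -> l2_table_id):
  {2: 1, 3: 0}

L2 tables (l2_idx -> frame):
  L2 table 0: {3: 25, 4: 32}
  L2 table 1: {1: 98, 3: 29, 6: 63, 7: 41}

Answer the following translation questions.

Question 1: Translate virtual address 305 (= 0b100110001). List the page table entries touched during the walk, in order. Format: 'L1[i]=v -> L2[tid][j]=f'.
vaddr = 305 = 0b100110001
Split: l1_idx=2, l2_idx=3, offset=1

Answer: L1[2]=1 -> L2[1][3]=29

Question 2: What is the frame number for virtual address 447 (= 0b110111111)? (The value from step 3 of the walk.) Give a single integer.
Answer: 25

Derivation:
vaddr = 447: l1_idx=3, l2_idx=3
L1[3] = 0; L2[0][3] = 25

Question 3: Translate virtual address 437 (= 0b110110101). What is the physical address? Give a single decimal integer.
vaddr = 437 = 0b110110101
Split: l1_idx=3, l2_idx=3, offset=5
L1[3] = 0
L2[0][3] = 25
paddr = 25 * 16 + 5 = 405

Answer: 405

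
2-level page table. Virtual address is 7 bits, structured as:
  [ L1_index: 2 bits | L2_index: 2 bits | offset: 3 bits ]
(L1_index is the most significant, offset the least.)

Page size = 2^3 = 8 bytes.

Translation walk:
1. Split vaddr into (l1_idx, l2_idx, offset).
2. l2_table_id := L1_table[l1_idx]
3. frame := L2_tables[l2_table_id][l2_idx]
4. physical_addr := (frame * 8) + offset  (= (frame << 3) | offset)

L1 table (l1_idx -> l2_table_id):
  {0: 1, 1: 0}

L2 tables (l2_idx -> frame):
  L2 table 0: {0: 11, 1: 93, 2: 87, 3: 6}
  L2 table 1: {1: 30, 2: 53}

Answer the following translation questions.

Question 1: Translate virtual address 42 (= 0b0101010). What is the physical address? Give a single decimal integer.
Answer: 746

Derivation:
vaddr = 42 = 0b0101010
Split: l1_idx=1, l2_idx=1, offset=2
L1[1] = 0
L2[0][1] = 93
paddr = 93 * 8 + 2 = 746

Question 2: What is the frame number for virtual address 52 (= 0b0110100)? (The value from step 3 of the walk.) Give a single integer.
Answer: 87

Derivation:
vaddr = 52: l1_idx=1, l2_idx=2
L1[1] = 0; L2[0][2] = 87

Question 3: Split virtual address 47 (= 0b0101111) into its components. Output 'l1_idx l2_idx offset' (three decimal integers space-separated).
vaddr = 47 = 0b0101111
  top 2 bits -> l1_idx = 1
  next 2 bits -> l2_idx = 1
  bottom 3 bits -> offset = 7

Answer: 1 1 7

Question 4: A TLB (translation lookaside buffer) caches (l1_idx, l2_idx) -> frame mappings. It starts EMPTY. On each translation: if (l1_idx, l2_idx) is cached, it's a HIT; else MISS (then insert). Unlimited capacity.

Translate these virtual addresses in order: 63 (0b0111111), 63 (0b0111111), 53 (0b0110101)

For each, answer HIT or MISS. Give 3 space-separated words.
Answer: MISS HIT MISS

Derivation:
vaddr=63: (1,3) not in TLB -> MISS, insert
vaddr=63: (1,3) in TLB -> HIT
vaddr=53: (1,2) not in TLB -> MISS, insert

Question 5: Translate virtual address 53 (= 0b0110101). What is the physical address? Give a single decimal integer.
Answer: 701

Derivation:
vaddr = 53 = 0b0110101
Split: l1_idx=1, l2_idx=2, offset=5
L1[1] = 0
L2[0][2] = 87
paddr = 87 * 8 + 5 = 701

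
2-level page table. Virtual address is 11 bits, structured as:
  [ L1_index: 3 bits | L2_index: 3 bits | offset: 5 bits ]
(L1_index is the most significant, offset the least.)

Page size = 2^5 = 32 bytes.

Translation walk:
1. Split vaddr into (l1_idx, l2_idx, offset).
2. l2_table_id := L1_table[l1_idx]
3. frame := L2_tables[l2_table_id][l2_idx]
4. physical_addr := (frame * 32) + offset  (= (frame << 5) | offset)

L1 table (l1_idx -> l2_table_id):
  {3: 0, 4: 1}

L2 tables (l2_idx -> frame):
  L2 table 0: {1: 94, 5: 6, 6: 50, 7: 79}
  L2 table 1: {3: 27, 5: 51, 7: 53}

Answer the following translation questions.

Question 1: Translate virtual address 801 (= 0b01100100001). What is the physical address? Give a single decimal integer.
vaddr = 801 = 0b01100100001
Split: l1_idx=3, l2_idx=1, offset=1
L1[3] = 0
L2[0][1] = 94
paddr = 94 * 32 + 1 = 3009

Answer: 3009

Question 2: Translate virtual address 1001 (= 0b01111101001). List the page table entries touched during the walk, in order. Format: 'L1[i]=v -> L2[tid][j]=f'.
Answer: L1[3]=0 -> L2[0][7]=79

Derivation:
vaddr = 1001 = 0b01111101001
Split: l1_idx=3, l2_idx=7, offset=9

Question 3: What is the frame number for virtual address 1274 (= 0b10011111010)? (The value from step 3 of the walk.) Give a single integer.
vaddr = 1274: l1_idx=4, l2_idx=7
L1[4] = 1; L2[1][7] = 53

Answer: 53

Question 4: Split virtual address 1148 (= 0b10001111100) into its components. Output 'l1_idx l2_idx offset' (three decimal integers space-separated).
Answer: 4 3 28

Derivation:
vaddr = 1148 = 0b10001111100
  top 3 bits -> l1_idx = 4
  next 3 bits -> l2_idx = 3
  bottom 5 bits -> offset = 28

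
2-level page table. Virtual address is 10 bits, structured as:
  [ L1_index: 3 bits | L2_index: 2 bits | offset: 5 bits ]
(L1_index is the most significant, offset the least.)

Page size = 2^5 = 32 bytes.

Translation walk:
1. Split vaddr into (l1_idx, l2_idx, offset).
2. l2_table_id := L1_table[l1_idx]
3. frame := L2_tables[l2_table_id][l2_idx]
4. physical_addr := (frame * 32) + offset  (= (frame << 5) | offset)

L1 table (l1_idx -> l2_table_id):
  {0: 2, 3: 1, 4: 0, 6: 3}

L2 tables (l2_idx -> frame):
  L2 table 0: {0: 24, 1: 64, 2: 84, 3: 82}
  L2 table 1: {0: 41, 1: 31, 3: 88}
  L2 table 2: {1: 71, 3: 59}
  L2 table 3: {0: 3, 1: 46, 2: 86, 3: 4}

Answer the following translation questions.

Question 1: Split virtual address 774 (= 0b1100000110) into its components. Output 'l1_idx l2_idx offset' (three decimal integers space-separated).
Answer: 6 0 6

Derivation:
vaddr = 774 = 0b1100000110
  top 3 bits -> l1_idx = 6
  next 2 bits -> l2_idx = 0
  bottom 5 bits -> offset = 6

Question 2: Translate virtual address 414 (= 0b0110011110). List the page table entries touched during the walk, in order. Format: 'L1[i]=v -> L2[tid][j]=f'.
vaddr = 414 = 0b0110011110
Split: l1_idx=3, l2_idx=0, offset=30

Answer: L1[3]=1 -> L2[1][0]=41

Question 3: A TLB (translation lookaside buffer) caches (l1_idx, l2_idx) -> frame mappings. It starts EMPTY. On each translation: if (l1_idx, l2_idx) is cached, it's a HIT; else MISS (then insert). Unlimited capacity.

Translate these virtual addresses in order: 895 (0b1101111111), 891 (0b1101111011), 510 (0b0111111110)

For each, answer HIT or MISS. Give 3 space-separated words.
vaddr=895: (6,3) not in TLB -> MISS, insert
vaddr=891: (6,3) in TLB -> HIT
vaddr=510: (3,3) not in TLB -> MISS, insert

Answer: MISS HIT MISS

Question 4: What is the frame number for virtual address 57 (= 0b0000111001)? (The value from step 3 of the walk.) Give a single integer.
vaddr = 57: l1_idx=0, l2_idx=1
L1[0] = 2; L2[2][1] = 71

Answer: 71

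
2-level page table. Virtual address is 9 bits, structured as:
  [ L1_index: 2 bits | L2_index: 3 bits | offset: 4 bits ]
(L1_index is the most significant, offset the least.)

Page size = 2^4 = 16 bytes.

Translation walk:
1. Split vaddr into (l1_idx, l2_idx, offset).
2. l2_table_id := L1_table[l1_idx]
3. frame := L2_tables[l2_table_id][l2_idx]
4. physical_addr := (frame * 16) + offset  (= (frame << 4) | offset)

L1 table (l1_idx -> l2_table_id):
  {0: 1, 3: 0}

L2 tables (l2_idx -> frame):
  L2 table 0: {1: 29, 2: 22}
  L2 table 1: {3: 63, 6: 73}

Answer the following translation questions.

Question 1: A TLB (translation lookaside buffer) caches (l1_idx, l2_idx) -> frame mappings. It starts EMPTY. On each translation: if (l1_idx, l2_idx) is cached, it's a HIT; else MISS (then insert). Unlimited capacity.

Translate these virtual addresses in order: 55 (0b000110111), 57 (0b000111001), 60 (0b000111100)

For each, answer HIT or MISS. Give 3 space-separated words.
Answer: MISS HIT HIT

Derivation:
vaddr=55: (0,3) not in TLB -> MISS, insert
vaddr=57: (0,3) in TLB -> HIT
vaddr=60: (0,3) in TLB -> HIT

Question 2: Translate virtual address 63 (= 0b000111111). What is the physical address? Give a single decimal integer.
vaddr = 63 = 0b000111111
Split: l1_idx=0, l2_idx=3, offset=15
L1[0] = 1
L2[1][3] = 63
paddr = 63 * 16 + 15 = 1023

Answer: 1023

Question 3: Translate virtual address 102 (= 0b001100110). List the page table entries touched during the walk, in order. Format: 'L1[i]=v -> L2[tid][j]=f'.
Answer: L1[0]=1 -> L2[1][6]=73

Derivation:
vaddr = 102 = 0b001100110
Split: l1_idx=0, l2_idx=6, offset=6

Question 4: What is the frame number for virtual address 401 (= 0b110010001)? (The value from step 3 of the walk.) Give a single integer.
Answer: 29

Derivation:
vaddr = 401: l1_idx=3, l2_idx=1
L1[3] = 0; L2[0][1] = 29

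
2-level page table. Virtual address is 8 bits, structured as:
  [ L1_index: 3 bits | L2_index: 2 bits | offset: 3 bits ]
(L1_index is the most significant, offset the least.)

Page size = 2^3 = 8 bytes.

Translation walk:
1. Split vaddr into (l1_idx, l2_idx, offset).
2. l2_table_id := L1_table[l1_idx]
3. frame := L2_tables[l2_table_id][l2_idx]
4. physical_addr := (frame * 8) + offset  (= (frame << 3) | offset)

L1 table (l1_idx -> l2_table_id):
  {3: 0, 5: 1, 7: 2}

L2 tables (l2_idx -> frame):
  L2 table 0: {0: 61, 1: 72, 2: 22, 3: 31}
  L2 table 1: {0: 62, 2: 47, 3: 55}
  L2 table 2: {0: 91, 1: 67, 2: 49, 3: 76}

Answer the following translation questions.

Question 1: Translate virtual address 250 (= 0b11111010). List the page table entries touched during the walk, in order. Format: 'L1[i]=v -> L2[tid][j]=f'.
Answer: L1[7]=2 -> L2[2][3]=76

Derivation:
vaddr = 250 = 0b11111010
Split: l1_idx=7, l2_idx=3, offset=2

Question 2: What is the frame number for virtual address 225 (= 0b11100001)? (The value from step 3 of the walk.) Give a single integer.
Answer: 91

Derivation:
vaddr = 225: l1_idx=7, l2_idx=0
L1[7] = 2; L2[2][0] = 91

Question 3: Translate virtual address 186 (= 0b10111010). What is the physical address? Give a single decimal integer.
vaddr = 186 = 0b10111010
Split: l1_idx=5, l2_idx=3, offset=2
L1[5] = 1
L2[1][3] = 55
paddr = 55 * 8 + 2 = 442

Answer: 442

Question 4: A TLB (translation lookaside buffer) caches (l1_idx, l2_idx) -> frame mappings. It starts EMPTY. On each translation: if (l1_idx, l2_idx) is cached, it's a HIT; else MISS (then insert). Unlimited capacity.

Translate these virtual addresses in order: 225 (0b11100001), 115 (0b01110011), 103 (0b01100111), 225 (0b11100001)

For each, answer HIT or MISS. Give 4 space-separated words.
vaddr=225: (7,0) not in TLB -> MISS, insert
vaddr=115: (3,2) not in TLB -> MISS, insert
vaddr=103: (3,0) not in TLB -> MISS, insert
vaddr=225: (7,0) in TLB -> HIT

Answer: MISS MISS MISS HIT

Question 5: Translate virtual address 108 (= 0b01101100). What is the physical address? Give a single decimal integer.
vaddr = 108 = 0b01101100
Split: l1_idx=3, l2_idx=1, offset=4
L1[3] = 0
L2[0][1] = 72
paddr = 72 * 8 + 4 = 580

Answer: 580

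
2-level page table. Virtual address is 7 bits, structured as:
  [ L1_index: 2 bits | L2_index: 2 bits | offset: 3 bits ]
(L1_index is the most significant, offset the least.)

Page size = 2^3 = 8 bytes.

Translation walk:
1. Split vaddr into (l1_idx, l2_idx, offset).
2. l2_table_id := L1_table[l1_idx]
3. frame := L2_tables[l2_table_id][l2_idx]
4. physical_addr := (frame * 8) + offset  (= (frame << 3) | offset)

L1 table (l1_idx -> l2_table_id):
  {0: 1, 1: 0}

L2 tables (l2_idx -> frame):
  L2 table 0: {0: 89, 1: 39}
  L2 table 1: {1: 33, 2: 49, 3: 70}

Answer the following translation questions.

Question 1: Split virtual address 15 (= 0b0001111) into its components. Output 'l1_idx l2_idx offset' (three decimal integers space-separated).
Answer: 0 1 7

Derivation:
vaddr = 15 = 0b0001111
  top 2 bits -> l1_idx = 0
  next 2 bits -> l2_idx = 1
  bottom 3 bits -> offset = 7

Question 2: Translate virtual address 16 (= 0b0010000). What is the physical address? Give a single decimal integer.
Answer: 392

Derivation:
vaddr = 16 = 0b0010000
Split: l1_idx=0, l2_idx=2, offset=0
L1[0] = 1
L2[1][2] = 49
paddr = 49 * 8 + 0 = 392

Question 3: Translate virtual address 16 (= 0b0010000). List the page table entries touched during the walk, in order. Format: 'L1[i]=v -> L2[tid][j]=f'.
vaddr = 16 = 0b0010000
Split: l1_idx=0, l2_idx=2, offset=0

Answer: L1[0]=1 -> L2[1][2]=49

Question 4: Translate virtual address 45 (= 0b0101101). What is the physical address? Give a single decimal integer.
Answer: 317

Derivation:
vaddr = 45 = 0b0101101
Split: l1_idx=1, l2_idx=1, offset=5
L1[1] = 0
L2[0][1] = 39
paddr = 39 * 8 + 5 = 317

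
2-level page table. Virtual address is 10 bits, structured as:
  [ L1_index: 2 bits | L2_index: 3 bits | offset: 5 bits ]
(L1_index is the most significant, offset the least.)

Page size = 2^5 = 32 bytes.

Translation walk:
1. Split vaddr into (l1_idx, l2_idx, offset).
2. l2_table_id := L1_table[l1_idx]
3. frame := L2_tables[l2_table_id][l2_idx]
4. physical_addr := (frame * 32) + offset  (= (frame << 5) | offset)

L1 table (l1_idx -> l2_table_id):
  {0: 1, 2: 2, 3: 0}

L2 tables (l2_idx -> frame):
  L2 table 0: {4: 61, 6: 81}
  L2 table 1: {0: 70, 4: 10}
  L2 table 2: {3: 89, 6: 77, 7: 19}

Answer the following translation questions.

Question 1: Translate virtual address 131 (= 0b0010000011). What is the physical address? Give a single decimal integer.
Answer: 323

Derivation:
vaddr = 131 = 0b0010000011
Split: l1_idx=0, l2_idx=4, offset=3
L1[0] = 1
L2[1][4] = 10
paddr = 10 * 32 + 3 = 323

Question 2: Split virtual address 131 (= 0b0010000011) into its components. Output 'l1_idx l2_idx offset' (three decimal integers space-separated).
vaddr = 131 = 0b0010000011
  top 2 bits -> l1_idx = 0
  next 3 bits -> l2_idx = 4
  bottom 5 bits -> offset = 3

Answer: 0 4 3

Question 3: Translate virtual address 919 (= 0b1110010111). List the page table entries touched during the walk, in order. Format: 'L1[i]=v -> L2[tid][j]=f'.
Answer: L1[3]=0 -> L2[0][4]=61

Derivation:
vaddr = 919 = 0b1110010111
Split: l1_idx=3, l2_idx=4, offset=23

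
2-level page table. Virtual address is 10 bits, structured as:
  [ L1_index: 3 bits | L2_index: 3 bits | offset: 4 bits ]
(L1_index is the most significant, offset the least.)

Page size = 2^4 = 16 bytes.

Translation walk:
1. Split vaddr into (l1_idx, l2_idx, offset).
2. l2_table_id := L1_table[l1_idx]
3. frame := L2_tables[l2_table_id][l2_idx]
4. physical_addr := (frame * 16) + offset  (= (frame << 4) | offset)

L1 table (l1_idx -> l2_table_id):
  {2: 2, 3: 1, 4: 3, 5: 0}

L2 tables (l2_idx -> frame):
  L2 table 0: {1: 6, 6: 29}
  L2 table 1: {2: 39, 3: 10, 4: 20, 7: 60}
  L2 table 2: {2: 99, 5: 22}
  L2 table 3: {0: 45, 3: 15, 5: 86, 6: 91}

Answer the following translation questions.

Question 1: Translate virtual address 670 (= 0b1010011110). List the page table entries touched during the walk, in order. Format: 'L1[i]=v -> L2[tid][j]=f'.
Answer: L1[5]=0 -> L2[0][1]=6

Derivation:
vaddr = 670 = 0b1010011110
Split: l1_idx=5, l2_idx=1, offset=14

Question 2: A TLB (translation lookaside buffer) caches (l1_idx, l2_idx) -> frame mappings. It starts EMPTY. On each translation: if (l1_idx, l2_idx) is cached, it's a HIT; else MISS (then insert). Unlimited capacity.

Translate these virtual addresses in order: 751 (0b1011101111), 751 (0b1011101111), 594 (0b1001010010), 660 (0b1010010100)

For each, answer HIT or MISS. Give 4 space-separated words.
Answer: MISS HIT MISS MISS

Derivation:
vaddr=751: (5,6) not in TLB -> MISS, insert
vaddr=751: (5,6) in TLB -> HIT
vaddr=594: (4,5) not in TLB -> MISS, insert
vaddr=660: (5,1) not in TLB -> MISS, insert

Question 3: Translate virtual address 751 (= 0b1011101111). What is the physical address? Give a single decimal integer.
Answer: 479

Derivation:
vaddr = 751 = 0b1011101111
Split: l1_idx=5, l2_idx=6, offset=15
L1[5] = 0
L2[0][6] = 29
paddr = 29 * 16 + 15 = 479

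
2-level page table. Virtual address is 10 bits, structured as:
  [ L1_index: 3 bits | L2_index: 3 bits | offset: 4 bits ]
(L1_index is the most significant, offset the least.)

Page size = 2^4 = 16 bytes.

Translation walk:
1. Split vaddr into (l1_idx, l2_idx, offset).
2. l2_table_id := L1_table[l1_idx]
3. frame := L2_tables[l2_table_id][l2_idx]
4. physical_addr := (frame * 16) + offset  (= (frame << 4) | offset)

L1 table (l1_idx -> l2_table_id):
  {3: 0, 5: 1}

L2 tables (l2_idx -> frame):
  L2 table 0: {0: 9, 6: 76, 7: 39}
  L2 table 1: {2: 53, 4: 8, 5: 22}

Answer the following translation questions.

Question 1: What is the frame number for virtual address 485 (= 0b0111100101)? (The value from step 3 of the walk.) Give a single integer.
Answer: 76

Derivation:
vaddr = 485: l1_idx=3, l2_idx=6
L1[3] = 0; L2[0][6] = 76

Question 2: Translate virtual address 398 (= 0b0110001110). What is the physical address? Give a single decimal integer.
Answer: 158

Derivation:
vaddr = 398 = 0b0110001110
Split: l1_idx=3, l2_idx=0, offset=14
L1[3] = 0
L2[0][0] = 9
paddr = 9 * 16 + 14 = 158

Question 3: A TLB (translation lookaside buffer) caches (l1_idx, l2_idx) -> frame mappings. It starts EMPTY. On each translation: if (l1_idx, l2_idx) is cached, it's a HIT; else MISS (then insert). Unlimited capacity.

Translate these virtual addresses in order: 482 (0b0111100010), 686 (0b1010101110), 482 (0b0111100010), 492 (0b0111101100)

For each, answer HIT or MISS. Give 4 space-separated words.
Answer: MISS MISS HIT HIT

Derivation:
vaddr=482: (3,6) not in TLB -> MISS, insert
vaddr=686: (5,2) not in TLB -> MISS, insert
vaddr=482: (3,6) in TLB -> HIT
vaddr=492: (3,6) in TLB -> HIT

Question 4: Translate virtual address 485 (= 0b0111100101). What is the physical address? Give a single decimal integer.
vaddr = 485 = 0b0111100101
Split: l1_idx=3, l2_idx=6, offset=5
L1[3] = 0
L2[0][6] = 76
paddr = 76 * 16 + 5 = 1221

Answer: 1221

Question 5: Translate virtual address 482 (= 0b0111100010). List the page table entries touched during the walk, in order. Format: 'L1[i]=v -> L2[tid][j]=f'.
vaddr = 482 = 0b0111100010
Split: l1_idx=3, l2_idx=6, offset=2

Answer: L1[3]=0 -> L2[0][6]=76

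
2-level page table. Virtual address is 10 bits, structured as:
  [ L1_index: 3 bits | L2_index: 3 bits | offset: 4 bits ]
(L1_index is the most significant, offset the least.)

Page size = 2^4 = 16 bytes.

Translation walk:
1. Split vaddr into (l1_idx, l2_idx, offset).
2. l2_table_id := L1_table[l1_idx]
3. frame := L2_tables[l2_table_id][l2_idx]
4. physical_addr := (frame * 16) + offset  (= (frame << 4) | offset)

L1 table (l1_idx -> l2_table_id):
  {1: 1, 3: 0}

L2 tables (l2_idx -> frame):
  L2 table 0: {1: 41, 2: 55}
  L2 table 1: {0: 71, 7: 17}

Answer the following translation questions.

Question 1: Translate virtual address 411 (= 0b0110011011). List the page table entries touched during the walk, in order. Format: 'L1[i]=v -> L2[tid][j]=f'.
Answer: L1[3]=0 -> L2[0][1]=41

Derivation:
vaddr = 411 = 0b0110011011
Split: l1_idx=3, l2_idx=1, offset=11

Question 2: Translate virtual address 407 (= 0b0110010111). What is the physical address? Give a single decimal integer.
Answer: 663

Derivation:
vaddr = 407 = 0b0110010111
Split: l1_idx=3, l2_idx=1, offset=7
L1[3] = 0
L2[0][1] = 41
paddr = 41 * 16 + 7 = 663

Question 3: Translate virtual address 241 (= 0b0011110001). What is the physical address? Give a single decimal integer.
Answer: 273

Derivation:
vaddr = 241 = 0b0011110001
Split: l1_idx=1, l2_idx=7, offset=1
L1[1] = 1
L2[1][7] = 17
paddr = 17 * 16 + 1 = 273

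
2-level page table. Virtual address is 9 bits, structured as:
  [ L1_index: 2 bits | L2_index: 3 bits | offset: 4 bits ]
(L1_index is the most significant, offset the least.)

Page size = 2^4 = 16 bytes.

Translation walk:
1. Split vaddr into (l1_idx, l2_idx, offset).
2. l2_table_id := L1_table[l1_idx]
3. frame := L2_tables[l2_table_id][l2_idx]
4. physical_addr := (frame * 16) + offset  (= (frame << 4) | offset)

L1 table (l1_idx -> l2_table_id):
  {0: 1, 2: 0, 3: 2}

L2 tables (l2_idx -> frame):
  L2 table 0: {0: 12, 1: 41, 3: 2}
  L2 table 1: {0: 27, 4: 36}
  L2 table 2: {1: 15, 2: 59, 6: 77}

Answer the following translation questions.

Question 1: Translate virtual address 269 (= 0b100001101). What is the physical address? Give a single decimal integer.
vaddr = 269 = 0b100001101
Split: l1_idx=2, l2_idx=0, offset=13
L1[2] = 0
L2[0][0] = 12
paddr = 12 * 16 + 13 = 205

Answer: 205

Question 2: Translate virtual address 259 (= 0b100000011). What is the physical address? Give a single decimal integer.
Answer: 195

Derivation:
vaddr = 259 = 0b100000011
Split: l1_idx=2, l2_idx=0, offset=3
L1[2] = 0
L2[0][0] = 12
paddr = 12 * 16 + 3 = 195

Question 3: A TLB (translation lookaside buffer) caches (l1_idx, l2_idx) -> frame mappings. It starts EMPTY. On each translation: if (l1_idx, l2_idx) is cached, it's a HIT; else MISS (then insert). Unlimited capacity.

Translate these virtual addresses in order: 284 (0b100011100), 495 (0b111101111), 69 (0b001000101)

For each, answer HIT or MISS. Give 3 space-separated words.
Answer: MISS MISS MISS

Derivation:
vaddr=284: (2,1) not in TLB -> MISS, insert
vaddr=495: (3,6) not in TLB -> MISS, insert
vaddr=69: (0,4) not in TLB -> MISS, insert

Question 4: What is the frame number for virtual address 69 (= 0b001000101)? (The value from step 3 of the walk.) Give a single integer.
Answer: 36

Derivation:
vaddr = 69: l1_idx=0, l2_idx=4
L1[0] = 1; L2[1][4] = 36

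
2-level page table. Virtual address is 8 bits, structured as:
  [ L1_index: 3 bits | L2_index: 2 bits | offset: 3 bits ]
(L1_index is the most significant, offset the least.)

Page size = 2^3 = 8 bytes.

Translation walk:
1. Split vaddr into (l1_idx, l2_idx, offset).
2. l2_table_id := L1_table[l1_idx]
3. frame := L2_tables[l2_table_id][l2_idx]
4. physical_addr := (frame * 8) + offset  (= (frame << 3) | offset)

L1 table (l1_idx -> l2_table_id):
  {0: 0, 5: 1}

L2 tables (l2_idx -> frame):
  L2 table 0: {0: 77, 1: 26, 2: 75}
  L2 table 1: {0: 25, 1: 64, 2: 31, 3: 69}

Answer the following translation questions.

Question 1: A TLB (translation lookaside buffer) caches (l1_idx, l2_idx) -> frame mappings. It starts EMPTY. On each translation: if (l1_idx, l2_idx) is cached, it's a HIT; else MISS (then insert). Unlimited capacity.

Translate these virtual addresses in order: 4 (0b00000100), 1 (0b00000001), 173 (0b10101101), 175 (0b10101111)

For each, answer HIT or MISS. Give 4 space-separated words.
vaddr=4: (0,0) not in TLB -> MISS, insert
vaddr=1: (0,0) in TLB -> HIT
vaddr=173: (5,1) not in TLB -> MISS, insert
vaddr=175: (5,1) in TLB -> HIT

Answer: MISS HIT MISS HIT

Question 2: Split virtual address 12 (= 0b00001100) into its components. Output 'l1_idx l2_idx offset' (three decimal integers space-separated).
Answer: 0 1 4

Derivation:
vaddr = 12 = 0b00001100
  top 3 bits -> l1_idx = 0
  next 2 bits -> l2_idx = 1
  bottom 3 bits -> offset = 4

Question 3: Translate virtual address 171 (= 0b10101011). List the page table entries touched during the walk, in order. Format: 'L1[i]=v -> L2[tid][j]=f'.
Answer: L1[5]=1 -> L2[1][1]=64

Derivation:
vaddr = 171 = 0b10101011
Split: l1_idx=5, l2_idx=1, offset=3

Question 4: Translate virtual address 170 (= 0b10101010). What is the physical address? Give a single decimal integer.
Answer: 514

Derivation:
vaddr = 170 = 0b10101010
Split: l1_idx=5, l2_idx=1, offset=2
L1[5] = 1
L2[1][1] = 64
paddr = 64 * 8 + 2 = 514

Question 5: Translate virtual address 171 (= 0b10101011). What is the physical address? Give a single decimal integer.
Answer: 515

Derivation:
vaddr = 171 = 0b10101011
Split: l1_idx=5, l2_idx=1, offset=3
L1[5] = 1
L2[1][1] = 64
paddr = 64 * 8 + 3 = 515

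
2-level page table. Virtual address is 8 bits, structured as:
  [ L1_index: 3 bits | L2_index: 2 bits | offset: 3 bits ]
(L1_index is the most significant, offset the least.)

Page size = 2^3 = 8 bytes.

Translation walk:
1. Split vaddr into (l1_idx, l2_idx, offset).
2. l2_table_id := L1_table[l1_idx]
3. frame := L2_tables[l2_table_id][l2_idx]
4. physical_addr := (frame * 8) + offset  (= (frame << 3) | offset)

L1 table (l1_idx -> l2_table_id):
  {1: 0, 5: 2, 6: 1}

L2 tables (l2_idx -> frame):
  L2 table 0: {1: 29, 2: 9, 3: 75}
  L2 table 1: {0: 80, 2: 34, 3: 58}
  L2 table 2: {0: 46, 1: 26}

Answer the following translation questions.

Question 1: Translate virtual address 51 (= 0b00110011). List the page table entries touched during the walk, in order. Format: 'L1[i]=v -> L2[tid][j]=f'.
Answer: L1[1]=0 -> L2[0][2]=9

Derivation:
vaddr = 51 = 0b00110011
Split: l1_idx=1, l2_idx=2, offset=3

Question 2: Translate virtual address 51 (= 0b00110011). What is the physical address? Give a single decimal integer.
vaddr = 51 = 0b00110011
Split: l1_idx=1, l2_idx=2, offset=3
L1[1] = 0
L2[0][2] = 9
paddr = 9 * 8 + 3 = 75

Answer: 75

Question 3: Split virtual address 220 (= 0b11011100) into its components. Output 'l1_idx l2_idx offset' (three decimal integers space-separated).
Answer: 6 3 4

Derivation:
vaddr = 220 = 0b11011100
  top 3 bits -> l1_idx = 6
  next 2 bits -> l2_idx = 3
  bottom 3 bits -> offset = 4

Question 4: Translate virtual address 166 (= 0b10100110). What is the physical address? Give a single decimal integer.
vaddr = 166 = 0b10100110
Split: l1_idx=5, l2_idx=0, offset=6
L1[5] = 2
L2[2][0] = 46
paddr = 46 * 8 + 6 = 374

Answer: 374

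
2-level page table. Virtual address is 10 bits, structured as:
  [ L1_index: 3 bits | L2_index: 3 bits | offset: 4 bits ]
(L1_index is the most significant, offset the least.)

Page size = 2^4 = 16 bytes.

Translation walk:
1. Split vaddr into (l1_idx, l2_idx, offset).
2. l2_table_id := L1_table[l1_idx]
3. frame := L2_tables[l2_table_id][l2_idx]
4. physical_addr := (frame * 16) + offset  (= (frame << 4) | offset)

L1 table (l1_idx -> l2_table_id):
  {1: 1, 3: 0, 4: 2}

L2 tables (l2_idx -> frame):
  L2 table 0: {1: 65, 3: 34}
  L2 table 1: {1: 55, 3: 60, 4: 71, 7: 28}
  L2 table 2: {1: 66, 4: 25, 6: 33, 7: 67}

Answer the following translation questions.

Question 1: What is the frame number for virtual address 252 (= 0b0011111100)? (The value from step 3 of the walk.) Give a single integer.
Answer: 28

Derivation:
vaddr = 252: l1_idx=1, l2_idx=7
L1[1] = 1; L2[1][7] = 28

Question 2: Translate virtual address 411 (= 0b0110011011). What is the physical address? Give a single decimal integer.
vaddr = 411 = 0b0110011011
Split: l1_idx=3, l2_idx=1, offset=11
L1[3] = 0
L2[0][1] = 65
paddr = 65 * 16 + 11 = 1051

Answer: 1051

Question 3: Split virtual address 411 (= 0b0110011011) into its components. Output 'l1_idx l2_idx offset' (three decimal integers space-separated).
vaddr = 411 = 0b0110011011
  top 3 bits -> l1_idx = 3
  next 3 bits -> l2_idx = 1
  bottom 4 bits -> offset = 11

Answer: 3 1 11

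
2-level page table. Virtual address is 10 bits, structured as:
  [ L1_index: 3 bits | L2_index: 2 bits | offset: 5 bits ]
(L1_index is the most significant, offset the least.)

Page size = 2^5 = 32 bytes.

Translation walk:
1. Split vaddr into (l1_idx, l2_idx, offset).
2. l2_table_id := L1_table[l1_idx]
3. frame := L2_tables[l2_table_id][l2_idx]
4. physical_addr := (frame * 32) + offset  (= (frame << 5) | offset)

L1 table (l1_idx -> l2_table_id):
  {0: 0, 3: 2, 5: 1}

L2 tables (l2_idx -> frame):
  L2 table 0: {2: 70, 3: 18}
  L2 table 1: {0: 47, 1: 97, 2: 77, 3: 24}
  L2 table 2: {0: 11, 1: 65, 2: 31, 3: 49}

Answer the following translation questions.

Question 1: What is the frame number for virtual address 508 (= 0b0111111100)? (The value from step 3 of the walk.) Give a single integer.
vaddr = 508: l1_idx=3, l2_idx=3
L1[3] = 2; L2[2][3] = 49

Answer: 49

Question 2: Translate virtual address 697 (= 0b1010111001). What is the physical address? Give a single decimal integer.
Answer: 3129

Derivation:
vaddr = 697 = 0b1010111001
Split: l1_idx=5, l2_idx=1, offset=25
L1[5] = 1
L2[1][1] = 97
paddr = 97 * 32 + 25 = 3129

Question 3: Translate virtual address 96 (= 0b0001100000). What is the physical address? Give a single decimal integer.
Answer: 576

Derivation:
vaddr = 96 = 0b0001100000
Split: l1_idx=0, l2_idx=3, offset=0
L1[0] = 0
L2[0][3] = 18
paddr = 18 * 32 + 0 = 576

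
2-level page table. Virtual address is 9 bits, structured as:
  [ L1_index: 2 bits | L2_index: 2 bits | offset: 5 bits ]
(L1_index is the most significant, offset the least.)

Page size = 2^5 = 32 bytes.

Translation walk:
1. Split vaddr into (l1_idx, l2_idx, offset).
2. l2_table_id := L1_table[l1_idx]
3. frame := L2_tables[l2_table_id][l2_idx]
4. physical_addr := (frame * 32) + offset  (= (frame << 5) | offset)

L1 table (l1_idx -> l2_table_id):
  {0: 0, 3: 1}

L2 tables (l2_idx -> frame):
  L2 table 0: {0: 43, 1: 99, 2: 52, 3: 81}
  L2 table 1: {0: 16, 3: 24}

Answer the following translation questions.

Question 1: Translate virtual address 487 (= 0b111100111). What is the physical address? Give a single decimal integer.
Answer: 775

Derivation:
vaddr = 487 = 0b111100111
Split: l1_idx=3, l2_idx=3, offset=7
L1[3] = 1
L2[1][3] = 24
paddr = 24 * 32 + 7 = 775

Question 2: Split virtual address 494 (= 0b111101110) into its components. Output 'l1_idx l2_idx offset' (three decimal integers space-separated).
vaddr = 494 = 0b111101110
  top 2 bits -> l1_idx = 3
  next 2 bits -> l2_idx = 3
  bottom 5 bits -> offset = 14

Answer: 3 3 14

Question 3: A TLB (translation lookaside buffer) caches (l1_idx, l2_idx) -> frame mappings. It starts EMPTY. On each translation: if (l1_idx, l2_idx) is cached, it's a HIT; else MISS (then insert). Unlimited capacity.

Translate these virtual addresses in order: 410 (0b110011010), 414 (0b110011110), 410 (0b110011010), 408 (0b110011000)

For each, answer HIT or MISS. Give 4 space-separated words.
vaddr=410: (3,0) not in TLB -> MISS, insert
vaddr=414: (3,0) in TLB -> HIT
vaddr=410: (3,0) in TLB -> HIT
vaddr=408: (3,0) in TLB -> HIT

Answer: MISS HIT HIT HIT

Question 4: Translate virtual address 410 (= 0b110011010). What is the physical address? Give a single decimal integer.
Answer: 538

Derivation:
vaddr = 410 = 0b110011010
Split: l1_idx=3, l2_idx=0, offset=26
L1[3] = 1
L2[1][0] = 16
paddr = 16 * 32 + 26 = 538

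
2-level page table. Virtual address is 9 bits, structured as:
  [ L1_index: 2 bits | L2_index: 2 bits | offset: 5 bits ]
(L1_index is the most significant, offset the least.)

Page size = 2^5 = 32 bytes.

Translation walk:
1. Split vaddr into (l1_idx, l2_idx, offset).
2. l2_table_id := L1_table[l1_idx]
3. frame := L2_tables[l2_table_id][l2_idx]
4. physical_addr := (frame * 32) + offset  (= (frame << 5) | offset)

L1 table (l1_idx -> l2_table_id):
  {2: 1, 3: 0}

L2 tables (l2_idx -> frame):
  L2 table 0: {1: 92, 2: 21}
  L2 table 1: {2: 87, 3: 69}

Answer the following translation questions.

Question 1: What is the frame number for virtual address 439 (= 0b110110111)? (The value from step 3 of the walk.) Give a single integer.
Answer: 92

Derivation:
vaddr = 439: l1_idx=3, l2_idx=1
L1[3] = 0; L2[0][1] = 92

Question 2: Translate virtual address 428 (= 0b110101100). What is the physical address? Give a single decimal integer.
vaddr = 428 = 0b110101100
Split: l1_idx=3, l2_idx=1, offset=12
L1[3] = 0
L2[0][1] = 92
paddr = 92 * 32 + 12 = 2956

Answer: 2956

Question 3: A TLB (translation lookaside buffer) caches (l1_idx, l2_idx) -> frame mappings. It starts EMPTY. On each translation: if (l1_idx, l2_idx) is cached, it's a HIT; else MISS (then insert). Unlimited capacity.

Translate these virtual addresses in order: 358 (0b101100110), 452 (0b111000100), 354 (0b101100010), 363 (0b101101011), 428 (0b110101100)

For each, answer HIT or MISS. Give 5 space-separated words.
Answer: MISS MISS HIT HIT MISS

Derivation:
vaddr=358: (2,3) not in TLB -> MISS, insert
vaddr=452: (3,2) not in TLB -> MISS, insert
vaddr=354: (2,3) in TLB -> HIT
vaddr=363: (2,3) in TLB -> HIT
vaddr=428: (3,1) not in TLB -> MISS, insert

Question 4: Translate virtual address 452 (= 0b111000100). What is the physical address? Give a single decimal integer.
Answer: 676

Derivation:
vaddr = 452 = 0b111000100
Split: l1_idx=3, l2_idx=2, offset=4
L1[3] = 0
L2[0][2] = 21
paddr = 21 * 32 + 4 = 676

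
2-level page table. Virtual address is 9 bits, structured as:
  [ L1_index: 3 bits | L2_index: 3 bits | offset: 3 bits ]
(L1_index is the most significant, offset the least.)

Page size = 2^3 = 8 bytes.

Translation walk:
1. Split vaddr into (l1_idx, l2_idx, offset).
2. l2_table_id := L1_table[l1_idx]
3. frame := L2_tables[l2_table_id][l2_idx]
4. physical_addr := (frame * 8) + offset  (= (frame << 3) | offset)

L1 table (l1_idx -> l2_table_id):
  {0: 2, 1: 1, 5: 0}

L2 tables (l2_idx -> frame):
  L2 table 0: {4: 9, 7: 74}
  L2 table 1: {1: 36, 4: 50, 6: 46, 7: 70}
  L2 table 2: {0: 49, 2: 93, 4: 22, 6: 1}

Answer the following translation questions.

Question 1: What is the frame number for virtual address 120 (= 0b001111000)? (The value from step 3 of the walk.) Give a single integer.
Answer: 70

Derivation:
vaddr = 120: l1_idx=1, l2_idx=7
L1[1] = 1; L2[1][7] = 70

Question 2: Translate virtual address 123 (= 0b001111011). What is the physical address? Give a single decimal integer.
Answer: 563

Derivation:
vaddr = 123 = 0b001111011
Split: l1_idx=1, l2_idx=7, offset=3
L1[1] = 1
L2[1][7] = 70
paddr = 70 * 8 + 3 = 563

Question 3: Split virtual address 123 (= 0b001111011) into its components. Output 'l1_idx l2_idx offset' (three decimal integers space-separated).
Answer: 1 7 3

Derivation:
vaddr = 123 = 0b001111011
  top 3 bits -> l1_idx = 1
  next 3 bits -> l2_idx = 7
  bottom 3 bits -> offset = 3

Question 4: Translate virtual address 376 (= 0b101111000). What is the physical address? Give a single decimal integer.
Answer: 592

Derivation:
vaddr = 376 = 0b101111000
Split: l1_idx=5, l2_idx=7, offset=0
L1[5] = 0
L2[0][7] = 74
paddr = 74 * 8 + 0 = 592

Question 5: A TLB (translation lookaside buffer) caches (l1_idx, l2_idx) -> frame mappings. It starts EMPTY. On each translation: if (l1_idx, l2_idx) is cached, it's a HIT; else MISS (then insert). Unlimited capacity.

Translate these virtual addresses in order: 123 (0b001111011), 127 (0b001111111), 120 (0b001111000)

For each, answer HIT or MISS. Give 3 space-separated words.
vaddr=123: (1,7) not in TLB -> MISS, insert
vaddr=127: (1,7) in TLB -> HIT
vaddr=120: (1,7) in TLB -> HIT

Answer: MISS HIT HIT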